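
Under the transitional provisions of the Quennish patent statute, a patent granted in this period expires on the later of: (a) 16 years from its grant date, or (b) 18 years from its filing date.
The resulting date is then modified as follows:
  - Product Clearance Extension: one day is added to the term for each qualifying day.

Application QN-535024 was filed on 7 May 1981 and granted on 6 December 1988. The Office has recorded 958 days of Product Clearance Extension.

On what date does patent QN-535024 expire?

(a) grant + 16 years → 6 December 2004.
(b) filing + 18 years → 7 May 1999.
Later of the two: 6 December 2004.
Product Clearance Extension: +958 days → 22 July 2007.

July 22, 2007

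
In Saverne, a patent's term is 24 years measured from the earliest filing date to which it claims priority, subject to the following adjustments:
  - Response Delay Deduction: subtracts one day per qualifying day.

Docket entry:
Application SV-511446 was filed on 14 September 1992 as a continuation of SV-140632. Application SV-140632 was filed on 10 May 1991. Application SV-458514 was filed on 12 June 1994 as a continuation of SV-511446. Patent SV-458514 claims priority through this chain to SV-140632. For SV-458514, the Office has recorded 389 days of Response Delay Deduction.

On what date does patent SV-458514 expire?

Earliest priority filing: 10 May 1991.
Base term: 10 May 1991 + 24 years → 10 May 2015.
Response Delay Deduction: −389 days → 16 April 2014.

April 16, 2014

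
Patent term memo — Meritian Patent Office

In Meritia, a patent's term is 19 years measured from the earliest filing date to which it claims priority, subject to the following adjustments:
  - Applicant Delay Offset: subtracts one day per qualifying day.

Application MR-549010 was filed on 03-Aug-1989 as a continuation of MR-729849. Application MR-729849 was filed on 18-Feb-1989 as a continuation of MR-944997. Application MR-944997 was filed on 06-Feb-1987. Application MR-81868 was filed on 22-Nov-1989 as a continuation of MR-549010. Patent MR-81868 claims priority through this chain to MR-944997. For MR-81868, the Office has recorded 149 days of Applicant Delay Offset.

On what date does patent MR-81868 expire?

Earliest priority filing: 6 February 1987.
Base term: 6 February 1987 + 19 years → 6 February 2006.
Applicant Delay Offset: −149 days → 10 September 2005.

September 10, 2005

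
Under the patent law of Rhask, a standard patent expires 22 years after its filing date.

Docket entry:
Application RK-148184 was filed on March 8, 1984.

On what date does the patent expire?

Filing date + 22 years → 8 March 2006.

2006-03-08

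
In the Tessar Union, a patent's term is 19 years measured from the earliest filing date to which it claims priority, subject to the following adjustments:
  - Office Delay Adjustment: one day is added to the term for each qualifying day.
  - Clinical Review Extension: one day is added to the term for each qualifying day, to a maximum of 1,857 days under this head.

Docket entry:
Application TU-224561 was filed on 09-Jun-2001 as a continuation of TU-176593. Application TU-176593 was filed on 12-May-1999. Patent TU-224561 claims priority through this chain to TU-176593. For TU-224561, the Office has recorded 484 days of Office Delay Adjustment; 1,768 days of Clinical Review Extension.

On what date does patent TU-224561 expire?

2024-07-11

Earliest priority filing: 12 May 1999.
Base term: 12 May 1999 + 19 years → 12 May 2018.
Office Delay Adjustment: +484 days → 8 September 2019.
Clinical Review Extension: 1768 days (within the 1857-day cap) → +1768 days → 11 July 2024.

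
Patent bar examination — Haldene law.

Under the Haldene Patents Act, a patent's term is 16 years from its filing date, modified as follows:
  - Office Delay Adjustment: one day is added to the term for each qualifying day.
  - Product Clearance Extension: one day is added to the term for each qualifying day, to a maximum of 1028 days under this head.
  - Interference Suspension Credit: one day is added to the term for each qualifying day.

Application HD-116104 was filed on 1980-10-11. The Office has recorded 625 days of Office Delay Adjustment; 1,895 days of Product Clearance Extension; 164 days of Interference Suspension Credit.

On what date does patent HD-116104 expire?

Base term: filing date + 16 years → 11 October 1996.
Office Delay Adjustment: +625 days → 28 June 1998.
Product Clearance Extension: 1895 days claimed exceeds the 1028-day cap, so +1028 days → 21 April 2001.
Interference Suspension Credit: +164 days → 2 October 2001.

2001-10-02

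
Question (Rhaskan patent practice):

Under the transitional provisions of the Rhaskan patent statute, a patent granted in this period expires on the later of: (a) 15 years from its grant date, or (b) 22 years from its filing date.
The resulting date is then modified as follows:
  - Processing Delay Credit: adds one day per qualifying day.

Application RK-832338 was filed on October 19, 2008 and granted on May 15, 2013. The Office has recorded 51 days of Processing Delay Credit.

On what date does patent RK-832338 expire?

(a) grant + 15 years → 15 May 2028.
(b) filing + 22 years → 19 October 2030.
Later of the two: 19 October 2030.
Processing Delay Credit: +51 days → 9 December 2030.

2030-12-09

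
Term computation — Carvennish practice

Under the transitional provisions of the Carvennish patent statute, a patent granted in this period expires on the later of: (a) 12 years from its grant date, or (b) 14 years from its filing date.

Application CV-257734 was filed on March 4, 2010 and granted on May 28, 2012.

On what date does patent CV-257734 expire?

(a) grant + 12 years → 28 May 2024.
(b) filing + 14 years → 4 March 2024.
Later of the two: 28 May 2024.

May 28, 2024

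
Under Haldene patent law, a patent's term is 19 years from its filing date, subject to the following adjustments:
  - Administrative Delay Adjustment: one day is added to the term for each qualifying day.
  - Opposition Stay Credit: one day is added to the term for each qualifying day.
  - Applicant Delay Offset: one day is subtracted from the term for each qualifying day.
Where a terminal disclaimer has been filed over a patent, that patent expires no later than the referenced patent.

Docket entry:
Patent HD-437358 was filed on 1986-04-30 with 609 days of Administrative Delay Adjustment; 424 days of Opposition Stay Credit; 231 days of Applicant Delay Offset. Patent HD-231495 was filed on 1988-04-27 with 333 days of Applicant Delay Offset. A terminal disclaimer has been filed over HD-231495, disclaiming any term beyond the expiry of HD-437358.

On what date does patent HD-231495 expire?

2006-05-29

Natural term of HD-231495:
  Base: filing + 19 years → 27 April 2007.
  Applicant Delay Offset: −333 days → 29 May 2006.
Expiry of referenced patent HD-437358:
  Base: filing + 19 years → 30 April 2005.
  Administrative Delay Adjustment: +609 days → 30 December 2006.
  Opposition Stay Credit: +424 days → 27 February 2008.
  Applicant Delay Offset: −231 days → 11 July 2007.
Terminal disclaimer: HD-231495 expires on the earlier of 29 May 2006 and 11 July 2007.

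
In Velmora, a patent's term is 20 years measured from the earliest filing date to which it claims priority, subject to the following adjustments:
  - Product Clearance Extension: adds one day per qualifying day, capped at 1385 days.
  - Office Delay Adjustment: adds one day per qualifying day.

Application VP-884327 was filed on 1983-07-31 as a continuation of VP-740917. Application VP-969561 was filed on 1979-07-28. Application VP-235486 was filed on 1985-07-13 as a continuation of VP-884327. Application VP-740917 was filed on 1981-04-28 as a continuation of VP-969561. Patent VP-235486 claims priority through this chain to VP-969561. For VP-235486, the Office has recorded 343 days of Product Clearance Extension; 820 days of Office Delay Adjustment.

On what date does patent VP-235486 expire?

Earliest priority filing: 28 July 1979.
Base term: 28 July 1979 + 20 years → 28 July 1999.
Product Clearance Extension: 343 days (within the 1385-day cap) → +343 days → 5 July 2000.
Office Delay Adjustment: +820 days → 3 October 2002.

2002-10-03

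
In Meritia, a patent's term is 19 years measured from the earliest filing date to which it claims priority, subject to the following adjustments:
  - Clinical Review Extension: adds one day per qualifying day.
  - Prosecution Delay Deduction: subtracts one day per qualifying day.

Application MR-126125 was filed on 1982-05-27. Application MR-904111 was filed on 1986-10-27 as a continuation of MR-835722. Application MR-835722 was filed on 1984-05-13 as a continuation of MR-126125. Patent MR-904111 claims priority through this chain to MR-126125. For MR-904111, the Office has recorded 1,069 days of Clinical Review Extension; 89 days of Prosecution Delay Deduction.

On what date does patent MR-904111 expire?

2004-02-01

Earliest priority filing: 27 May 1982.
Base term: 27 May 1982 + 19 years → 27 May 2001.
Clinical Review Extension: +1069 days → 30 April 2004.
Prosecution Delay Deduction: −89 days → 1 February 2004.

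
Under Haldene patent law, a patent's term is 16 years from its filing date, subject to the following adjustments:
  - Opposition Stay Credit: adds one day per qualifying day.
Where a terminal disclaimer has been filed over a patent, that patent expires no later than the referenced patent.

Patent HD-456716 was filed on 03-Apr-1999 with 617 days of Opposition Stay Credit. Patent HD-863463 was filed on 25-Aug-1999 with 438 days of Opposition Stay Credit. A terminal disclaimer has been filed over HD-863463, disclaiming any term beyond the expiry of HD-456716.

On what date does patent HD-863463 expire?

2016-11-05

Natural term of HD-863463:
  Base: filing + 16 years → 25 August 2015.
  Opposition Stay Credit: +438 days → 5 November 2016.
Expiry of referenced patent HD-456716:
  Base: filing + 16 years → 3 April 2015.
  Opposition Stay Credit: +617 days → 10 December 2016.
Terminal disclaimer: HD-863463 expires on the earlier of 5 November 2016 and 10 December 2016.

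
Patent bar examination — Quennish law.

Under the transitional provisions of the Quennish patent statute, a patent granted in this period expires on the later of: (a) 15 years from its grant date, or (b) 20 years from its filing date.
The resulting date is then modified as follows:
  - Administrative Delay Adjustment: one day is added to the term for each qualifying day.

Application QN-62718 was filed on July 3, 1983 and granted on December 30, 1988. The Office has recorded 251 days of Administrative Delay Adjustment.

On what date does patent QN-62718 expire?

(a) grant + 15 years → 30 December 2003.
(b) filing + 20 years → 3 July 2003.
Later of the two: 30 December 2003.
Administrative Delay Adjustment: +251 days → 6 September 2004.

September 6, 2004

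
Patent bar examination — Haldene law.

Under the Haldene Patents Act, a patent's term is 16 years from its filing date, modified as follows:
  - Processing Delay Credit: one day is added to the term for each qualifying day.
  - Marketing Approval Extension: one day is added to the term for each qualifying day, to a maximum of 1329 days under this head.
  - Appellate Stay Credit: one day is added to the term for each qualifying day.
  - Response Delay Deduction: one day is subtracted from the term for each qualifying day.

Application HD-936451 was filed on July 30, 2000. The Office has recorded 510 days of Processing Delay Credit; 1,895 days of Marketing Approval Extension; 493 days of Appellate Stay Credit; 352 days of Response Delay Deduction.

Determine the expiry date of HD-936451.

2021-12-31

Base term: filing date + 16 years → 30 July 2016.
Processing Delay Credit: +510 days → 22 December 2017.
Marketing Approval Extension: 1895 days claimed exceeds the 1329-day cap, so +1329 days → 12 August 2021.
Appellate Stay Credit: +493 days → 18 December 2022.
Response Delay Deduction: −352 days → 31 December 2021.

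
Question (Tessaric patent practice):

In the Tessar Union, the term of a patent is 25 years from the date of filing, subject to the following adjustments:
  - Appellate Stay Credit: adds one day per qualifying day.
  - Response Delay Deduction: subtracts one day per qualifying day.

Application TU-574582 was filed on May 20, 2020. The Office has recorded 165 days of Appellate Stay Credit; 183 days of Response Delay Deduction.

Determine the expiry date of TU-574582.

Base term: filing date + 25 years → 20 May 2045.
Appellate Stay Credit: +165 days → 1 November 2045.
Response Delay Deduction: −183 days → 2 May 2045.

2045-05-02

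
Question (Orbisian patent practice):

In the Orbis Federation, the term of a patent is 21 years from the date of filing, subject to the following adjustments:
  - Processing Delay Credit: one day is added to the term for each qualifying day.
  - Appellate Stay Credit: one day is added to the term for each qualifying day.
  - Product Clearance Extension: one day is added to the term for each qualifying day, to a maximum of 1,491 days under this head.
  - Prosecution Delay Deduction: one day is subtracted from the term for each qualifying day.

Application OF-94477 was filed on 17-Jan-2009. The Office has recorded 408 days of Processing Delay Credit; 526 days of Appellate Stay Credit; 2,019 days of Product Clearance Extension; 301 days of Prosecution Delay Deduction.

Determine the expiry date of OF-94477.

Base term: filing date + 21 years → 17 January 2030.
Processing Delay Credit: +408 days → 1 March 2031.
Appellate Stay Credit: +526 days → 8 August 2032.
Product Clearance Extension: 2019 days claimed exceeds the 1491-day cap, so +1491 days → 7 September 2036.
Prosecution Delay Deduction: −301 days → 11 November 2035.

November 11, 2035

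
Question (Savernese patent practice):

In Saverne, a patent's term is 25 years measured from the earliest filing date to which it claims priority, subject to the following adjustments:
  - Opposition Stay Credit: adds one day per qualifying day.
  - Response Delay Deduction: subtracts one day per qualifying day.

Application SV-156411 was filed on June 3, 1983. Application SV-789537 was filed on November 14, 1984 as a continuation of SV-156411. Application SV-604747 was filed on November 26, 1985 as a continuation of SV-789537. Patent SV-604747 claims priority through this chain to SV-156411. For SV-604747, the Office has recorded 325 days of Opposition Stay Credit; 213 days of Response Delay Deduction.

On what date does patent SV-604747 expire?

Earliest priority filing: 3 June 1983.
Base term: 3 June 1983 + 25 years → 3 June 2008.
Opposition Stay Credit: +325 days → 24 April 2009.
Response Delay Deduction: −213 days → 23 September 2008.

September 23, 2008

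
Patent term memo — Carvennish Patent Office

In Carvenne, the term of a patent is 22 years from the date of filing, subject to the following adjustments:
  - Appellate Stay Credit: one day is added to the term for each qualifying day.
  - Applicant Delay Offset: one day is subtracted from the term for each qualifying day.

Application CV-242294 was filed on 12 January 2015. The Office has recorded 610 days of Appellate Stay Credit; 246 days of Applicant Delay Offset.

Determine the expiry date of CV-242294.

January 11, 2038

Base term: filing date + 22 years → 12 January 2037.
Appellate Stay Credit: +610 days → 14 September 2038.
Applicant Delay Offset: −246 days → 11 January 2038.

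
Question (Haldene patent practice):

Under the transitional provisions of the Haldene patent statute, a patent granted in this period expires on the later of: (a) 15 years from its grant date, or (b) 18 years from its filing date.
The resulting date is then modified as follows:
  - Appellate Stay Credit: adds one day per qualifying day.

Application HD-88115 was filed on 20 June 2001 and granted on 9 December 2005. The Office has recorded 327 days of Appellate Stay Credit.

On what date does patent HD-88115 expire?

2021-11-01

(a) grant + 15 years → 9 December 2020.
(b) filing + 18 years → 20 June 2019.
Later of the two: 9 December 2020.
Appellate Stay Credit: +327 days → 1 November 2021.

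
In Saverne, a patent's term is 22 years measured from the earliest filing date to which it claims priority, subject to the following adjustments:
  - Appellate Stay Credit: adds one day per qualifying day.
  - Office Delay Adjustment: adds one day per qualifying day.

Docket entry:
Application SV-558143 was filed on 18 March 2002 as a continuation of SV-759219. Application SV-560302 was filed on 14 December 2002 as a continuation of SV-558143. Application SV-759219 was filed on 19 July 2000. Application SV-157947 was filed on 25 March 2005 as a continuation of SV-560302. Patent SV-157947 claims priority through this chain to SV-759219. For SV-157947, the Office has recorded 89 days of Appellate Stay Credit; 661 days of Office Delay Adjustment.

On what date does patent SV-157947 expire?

2024-08-07

Earliest priority filing: 19 July 2000.
Base term: 19 July 2000 + 22 years → 19 July 2022.
Appellate Stay Credit: +89 days → 16 October 2022.
Office Delay Adjustment: +661 days → 7 August 2024.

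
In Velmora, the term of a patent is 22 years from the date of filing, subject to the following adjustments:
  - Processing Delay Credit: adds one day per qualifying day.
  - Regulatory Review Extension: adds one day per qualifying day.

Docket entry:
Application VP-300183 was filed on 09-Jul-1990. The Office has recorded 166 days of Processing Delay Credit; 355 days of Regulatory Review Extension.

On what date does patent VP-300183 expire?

Base term: filing date + 22 years → 9 July 2012.
Processing Delay Credit: +166 days → 22 December 2012.
Regulatory Review Extension: +355 days → 12 December 2013.

December 12, 2013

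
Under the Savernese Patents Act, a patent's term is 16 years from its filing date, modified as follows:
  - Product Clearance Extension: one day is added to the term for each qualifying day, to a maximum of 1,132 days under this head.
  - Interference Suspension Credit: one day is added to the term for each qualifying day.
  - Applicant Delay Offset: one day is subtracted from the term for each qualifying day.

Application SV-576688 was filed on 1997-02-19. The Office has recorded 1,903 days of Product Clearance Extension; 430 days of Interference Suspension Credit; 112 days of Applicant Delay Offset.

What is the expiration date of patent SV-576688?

Base term: filing date + 16 years → 19 February 2013.
Product Clearance Extension: 1903 days claimed exceeds the 1132-day cap, so +1132 days → 27 March 2016.
Interference Suspension Credit: +430 days → 31 May 2017.
Applicant Delay Offset: −112 days → 8 February 2017.

February 8, 2017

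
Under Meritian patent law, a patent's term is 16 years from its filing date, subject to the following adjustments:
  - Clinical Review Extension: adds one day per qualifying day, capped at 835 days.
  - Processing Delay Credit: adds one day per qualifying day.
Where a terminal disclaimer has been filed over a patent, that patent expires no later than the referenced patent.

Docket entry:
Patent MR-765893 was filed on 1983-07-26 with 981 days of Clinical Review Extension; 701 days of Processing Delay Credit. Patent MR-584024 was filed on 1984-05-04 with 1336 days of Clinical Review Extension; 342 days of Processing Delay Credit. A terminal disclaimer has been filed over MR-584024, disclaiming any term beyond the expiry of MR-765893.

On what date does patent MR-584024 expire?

2003-07-25

Natural term of MR-584024:
  Base: filing + 16 years → 4 May 2000.
  Clinical Review Extension: 1336 days claimed exceeds the 835-day cap, so +835 days → 17 August 2002.
  Processing Delay Credit: +342 days → 25 July 2003.
Expiry of referenced patent MR-765893:
  Base: filing + 16 years → 26 July 1999.
  Clinical Review Extension: 981 days claimed exceeds the 835-day cap, so +835 days → 7 November 2001.
  Processing Delay Credit: +701 days → 9 October 2003.
Terminal disclaimer: MR-584024 expires on the earlier of 25 July 2003 and 9 October 2003.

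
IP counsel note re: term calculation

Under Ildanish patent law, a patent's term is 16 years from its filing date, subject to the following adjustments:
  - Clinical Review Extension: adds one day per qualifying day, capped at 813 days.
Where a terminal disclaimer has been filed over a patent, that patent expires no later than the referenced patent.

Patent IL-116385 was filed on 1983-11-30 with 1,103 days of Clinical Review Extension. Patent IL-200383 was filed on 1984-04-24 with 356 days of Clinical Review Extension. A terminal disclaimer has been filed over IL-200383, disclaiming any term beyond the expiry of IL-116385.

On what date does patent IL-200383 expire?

Natural term of IL-200383:
  Base: filing + 16 years → 24 April 2000.
  Clinical Review Extension: 356 days (within the 813-day cap) → +356 days → 15 April 2001.
Expiry of referenced patent IL-116385:
  Base: filing + 16 years → 30 November 1999.
  Clinical Review Extension: 1103 days claimed exceeds the 813-day cap, so +813 days → 20 February 2002.
Terminal disclaimer: IL-200383 expires on the earlier of 15 April 2001 and 20 February 2002.

April 15, 2001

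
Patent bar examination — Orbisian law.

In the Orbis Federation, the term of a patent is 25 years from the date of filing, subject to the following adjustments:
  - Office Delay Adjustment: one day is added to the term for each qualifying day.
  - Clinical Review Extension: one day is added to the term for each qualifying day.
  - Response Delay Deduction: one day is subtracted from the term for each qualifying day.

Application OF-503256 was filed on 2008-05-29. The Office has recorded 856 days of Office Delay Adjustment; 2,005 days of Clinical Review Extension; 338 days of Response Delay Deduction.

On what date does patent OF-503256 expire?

Base term: filing date + 25 years → 29 May 2033.
Office Delay Adjustment: +856 days → 2 October 2035.
Clinical Review Extension: +2005 days → 29 March 2041.
Response Delay Deduction: −338 days → 25 April 2040.

2040-04-25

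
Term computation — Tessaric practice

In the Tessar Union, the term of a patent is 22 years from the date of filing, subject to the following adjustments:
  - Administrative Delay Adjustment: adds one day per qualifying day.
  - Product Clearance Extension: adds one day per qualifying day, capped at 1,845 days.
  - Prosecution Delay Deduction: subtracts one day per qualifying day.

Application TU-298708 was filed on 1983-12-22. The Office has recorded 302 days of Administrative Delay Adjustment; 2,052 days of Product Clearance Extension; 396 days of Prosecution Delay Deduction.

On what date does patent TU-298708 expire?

Base term: filing date + 22 years → 22 December 2005.
Administrative Delay Adjustment: +302 days → 20 October 2006.
Product Clearance Extension: 2052 days claimed exceeds the 1845-day cap, so +1845 days → 8 November 2011.
Prosecution Delay Deduction: −396 days → 8 October 2010.

2010-10-08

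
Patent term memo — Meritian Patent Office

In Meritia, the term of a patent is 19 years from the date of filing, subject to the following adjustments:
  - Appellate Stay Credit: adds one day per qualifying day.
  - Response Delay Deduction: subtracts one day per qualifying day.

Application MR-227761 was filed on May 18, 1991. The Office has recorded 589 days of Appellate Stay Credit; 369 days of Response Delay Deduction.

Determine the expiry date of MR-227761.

Base term: filing date + 19 years → 18 May 2010.
Appellate Stay Credit: +589 days → 28 December 2011.
Response Delay Deduction: −369 days → 24 December 2010.

2010-12-24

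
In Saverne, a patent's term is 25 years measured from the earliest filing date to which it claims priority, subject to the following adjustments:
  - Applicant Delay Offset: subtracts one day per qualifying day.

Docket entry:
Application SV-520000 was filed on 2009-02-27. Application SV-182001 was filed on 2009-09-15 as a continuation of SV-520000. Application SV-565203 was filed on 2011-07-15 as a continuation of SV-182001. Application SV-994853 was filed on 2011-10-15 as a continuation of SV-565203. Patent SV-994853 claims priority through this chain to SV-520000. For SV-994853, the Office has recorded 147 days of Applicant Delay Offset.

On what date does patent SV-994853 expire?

Earliest priority filing: 27 February 2009.
Base term: 27 February 2009 + 25 years → 27 February 2034.
Applicant Delay Offset: −147 days → 3 October 2033.

2033-10-03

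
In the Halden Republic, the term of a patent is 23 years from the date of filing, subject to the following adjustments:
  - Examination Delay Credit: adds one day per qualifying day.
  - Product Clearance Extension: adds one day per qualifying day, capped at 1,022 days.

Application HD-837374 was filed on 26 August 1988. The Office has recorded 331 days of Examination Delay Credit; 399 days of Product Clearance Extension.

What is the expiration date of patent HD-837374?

2013-08-25

Base term: filing date + 23 years → 26 August 2011.
Examination Delay Credit: +331 days → 22 July 2012.
Product Clearance Extension: 399 days (within the 1022-day cap) → +399 days → 25 August 2013.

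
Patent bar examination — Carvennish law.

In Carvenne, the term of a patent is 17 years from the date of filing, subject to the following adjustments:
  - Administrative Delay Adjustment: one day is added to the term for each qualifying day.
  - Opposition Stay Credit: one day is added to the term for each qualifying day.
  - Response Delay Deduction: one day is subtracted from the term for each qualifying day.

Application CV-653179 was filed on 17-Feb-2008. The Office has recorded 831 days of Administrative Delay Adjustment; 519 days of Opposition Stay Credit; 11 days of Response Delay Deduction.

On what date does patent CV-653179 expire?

Base term: filing date + 17 years → 17 February 2025.
Administrative Delay Adjustment: +831 days → 29 May 2027.
Opposition Stay Credit: +519 days → 29 October 2028.
Response Delay Deduction: −11 days → 18 October 2028.

2028-10-18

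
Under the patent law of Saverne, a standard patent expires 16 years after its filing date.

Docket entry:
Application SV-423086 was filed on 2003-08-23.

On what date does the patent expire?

Filing date + 16 years → 23 August 2019.

2019-08-23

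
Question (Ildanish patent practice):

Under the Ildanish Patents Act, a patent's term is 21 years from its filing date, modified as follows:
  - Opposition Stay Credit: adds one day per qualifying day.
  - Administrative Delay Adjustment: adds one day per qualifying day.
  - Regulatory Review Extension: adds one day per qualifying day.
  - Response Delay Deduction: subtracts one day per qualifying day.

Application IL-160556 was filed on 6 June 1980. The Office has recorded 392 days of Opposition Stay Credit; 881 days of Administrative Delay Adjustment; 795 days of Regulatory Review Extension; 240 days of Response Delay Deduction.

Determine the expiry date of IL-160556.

Base term: filing date + 21 years → 6 June 2001.
Opposition Stay Credit: +392 days → 3 July 2002.
Administrative Delay Adjustment: +881 days → 30 November 2004.
Regulatory Review Extension: +795 days → 3 February 2007.
Response Delay Deduction: −240 days → 8 June 2006.

June 8, 2006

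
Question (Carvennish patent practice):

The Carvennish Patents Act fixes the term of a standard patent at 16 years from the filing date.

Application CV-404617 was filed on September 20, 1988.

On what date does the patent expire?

Filing date + 16 years → 20 September 2004.

2004-09-20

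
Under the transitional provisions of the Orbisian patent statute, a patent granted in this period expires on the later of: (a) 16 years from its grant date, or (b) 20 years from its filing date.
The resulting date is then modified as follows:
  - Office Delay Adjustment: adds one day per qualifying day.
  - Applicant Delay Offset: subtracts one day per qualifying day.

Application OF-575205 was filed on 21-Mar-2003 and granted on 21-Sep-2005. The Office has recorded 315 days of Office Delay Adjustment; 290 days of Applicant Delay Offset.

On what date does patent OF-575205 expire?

April 15, 2023

(a) grant + 16 years → 21 September 2021.
(b) filing + 20 years → 21 March 2023.
Later of the two: 21 March 2023.
Office Delay Adjustment: +315 days → 30 January 2024.
Applicant Delay Offset: −290 days → 15 April 2023.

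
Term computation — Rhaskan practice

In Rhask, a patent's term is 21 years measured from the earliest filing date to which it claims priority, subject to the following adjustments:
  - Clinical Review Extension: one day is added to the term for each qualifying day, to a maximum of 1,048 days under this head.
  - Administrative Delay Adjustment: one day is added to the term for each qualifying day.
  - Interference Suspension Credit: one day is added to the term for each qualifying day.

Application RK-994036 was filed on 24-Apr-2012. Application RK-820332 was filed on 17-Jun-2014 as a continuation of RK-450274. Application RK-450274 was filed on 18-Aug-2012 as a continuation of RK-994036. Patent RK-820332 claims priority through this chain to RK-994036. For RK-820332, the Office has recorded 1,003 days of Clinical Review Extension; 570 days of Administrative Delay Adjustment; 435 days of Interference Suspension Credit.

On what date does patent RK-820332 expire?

Earliest priority filing: 24 April 2012.
Base term: 24 April 2012 + 21 years → 24 April 2033.
Clinical Review Extension: 1003 days (within the 1048-day cap) → +1003 days → 22 January 2036.
Administrative Delay Adjustment: +570 days → 14 August 2037.
Interference Suspension Credit: +435 days → 23 October 2038.

2038-10-23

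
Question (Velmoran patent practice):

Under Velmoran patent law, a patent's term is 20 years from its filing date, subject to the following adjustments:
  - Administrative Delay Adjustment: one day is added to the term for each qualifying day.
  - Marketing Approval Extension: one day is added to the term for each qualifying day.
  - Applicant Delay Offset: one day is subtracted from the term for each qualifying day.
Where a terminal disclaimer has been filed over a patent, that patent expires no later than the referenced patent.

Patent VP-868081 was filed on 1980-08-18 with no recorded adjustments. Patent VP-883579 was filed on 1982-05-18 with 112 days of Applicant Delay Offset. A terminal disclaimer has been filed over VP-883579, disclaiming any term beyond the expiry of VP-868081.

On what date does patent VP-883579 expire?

2000-08-18

Natural term of VP-883579:
  Base: filing + 20 years → 18 May 2002.
  Applicant Delay Offset: −112 days → 26 January 2002.
Expiry of referenced patent VP-868081:
  Base: filing + 20 years → 18 August 2000.
Terminal disclaimer: VP-883579 expires on the earlier of 26 January 2002 and 18 August 2000.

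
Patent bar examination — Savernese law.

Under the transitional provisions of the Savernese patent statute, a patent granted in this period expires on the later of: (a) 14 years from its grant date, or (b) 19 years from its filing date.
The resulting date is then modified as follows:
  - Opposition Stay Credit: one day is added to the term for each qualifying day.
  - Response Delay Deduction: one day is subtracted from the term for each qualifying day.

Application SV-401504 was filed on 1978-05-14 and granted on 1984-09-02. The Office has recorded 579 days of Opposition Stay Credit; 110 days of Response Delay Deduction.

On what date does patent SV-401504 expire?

(a) grant + 14 years → 2 September 1998.
(b) filing + 19 years → 14 May 1997.
Later of the two: 2 September 1998.
Opposition Stay Credit: +579 days → 3 April 2000.
Response Delay Deduction: −110 days → 15 December 1999.

December 15, 1999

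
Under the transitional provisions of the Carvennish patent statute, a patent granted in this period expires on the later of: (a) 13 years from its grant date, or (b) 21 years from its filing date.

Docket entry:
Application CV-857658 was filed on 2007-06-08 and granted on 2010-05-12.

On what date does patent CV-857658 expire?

2028-06-08

(a) grant + 13 years → 12 May 2023.
(b) filing + 21 years → 8 June 2028.
Later of the two: 8 June 2028.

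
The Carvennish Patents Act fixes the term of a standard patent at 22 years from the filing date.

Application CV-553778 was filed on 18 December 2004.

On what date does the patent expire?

Filing date + 22 years → 18 December 2026.

December 18, 2026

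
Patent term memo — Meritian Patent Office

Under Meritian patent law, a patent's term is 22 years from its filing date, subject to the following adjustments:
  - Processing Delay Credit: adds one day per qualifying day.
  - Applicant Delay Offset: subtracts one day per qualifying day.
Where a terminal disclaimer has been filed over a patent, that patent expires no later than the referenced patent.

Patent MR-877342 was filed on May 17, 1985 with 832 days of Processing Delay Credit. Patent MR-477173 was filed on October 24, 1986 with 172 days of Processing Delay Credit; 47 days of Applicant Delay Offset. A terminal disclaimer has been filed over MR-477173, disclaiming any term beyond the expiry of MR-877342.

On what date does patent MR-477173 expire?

2009-02-26

Natural term of MR-477173:
  Base: filing + 22 years → 24 October 2008.
  Processing Delay Credit: +172 days → 14 April 2009.
  Applicant Delay Offset: −47 days → 26 February 2009.
Expiry of referenced patent MR-877342:
  Base: filing + 22 years → 17 May 2007.
  Processing Delay Credit: +832 days → 26 August 2009.
Terminal disclaimer: MR-477173 expires on the earlier of 26 February 2009 and 26 August 2009.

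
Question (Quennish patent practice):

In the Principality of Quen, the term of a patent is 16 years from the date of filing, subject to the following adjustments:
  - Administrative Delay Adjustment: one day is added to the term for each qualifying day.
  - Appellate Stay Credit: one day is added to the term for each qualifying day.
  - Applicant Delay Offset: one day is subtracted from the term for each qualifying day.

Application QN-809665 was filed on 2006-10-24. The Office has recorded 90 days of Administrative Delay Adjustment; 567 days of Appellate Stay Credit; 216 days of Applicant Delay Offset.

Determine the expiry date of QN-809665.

January 8, 2024

Base term: filing date + 16 years → 24 October 2022.
Administrative Delay Adjustment: +90 days → 22 January 2023.
Appellate Stay Credit: +567 days → 11 August 2024.
Applicant Delay Offset: −216 days → 8 January 2024.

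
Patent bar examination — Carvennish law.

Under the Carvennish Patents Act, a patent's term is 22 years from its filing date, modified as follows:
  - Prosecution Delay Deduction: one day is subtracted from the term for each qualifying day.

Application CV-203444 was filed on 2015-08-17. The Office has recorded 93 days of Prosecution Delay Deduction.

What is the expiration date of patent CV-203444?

Base term: filing date + 22 years → 17 August 2037.
Prosecution Delay Deduction: −93 days → 16 May 2037.

2037-05-16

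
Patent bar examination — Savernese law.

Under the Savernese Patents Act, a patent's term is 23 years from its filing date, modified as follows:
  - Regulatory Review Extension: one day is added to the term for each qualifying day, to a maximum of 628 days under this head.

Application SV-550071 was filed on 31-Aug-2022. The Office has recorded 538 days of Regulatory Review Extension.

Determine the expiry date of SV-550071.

2047-02-20

Base term: filing date + 23 years → 31 August 2045.
Regulatory Review Extension: 538 days (within the 628-day cap) → +538 days → 20 February 2047.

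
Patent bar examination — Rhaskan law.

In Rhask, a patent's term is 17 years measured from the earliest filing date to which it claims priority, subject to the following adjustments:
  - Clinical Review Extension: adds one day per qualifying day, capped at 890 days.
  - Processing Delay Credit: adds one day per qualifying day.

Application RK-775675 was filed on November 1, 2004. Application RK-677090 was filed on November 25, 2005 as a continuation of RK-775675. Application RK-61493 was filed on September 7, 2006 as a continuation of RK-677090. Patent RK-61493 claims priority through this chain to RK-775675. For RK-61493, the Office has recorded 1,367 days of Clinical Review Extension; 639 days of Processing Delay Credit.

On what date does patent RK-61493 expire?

2026-01-08

Earliest priority filing: 1 November 2004.
Base term: 1 November 2004 + 17 years → 1 November 2021.
Clinical Review Extension: 1367 days claimed exceeds the 890-day cap, so +890 days → 9 April 2024.
Processing Delay Credit: +639 days → 8 January 2026.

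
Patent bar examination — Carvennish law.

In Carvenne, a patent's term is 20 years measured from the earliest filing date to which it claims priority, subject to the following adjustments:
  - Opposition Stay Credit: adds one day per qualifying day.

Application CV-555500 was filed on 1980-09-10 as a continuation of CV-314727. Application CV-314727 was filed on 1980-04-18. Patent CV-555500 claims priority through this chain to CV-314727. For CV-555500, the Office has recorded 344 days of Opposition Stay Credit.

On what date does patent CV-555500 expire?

2001-03-28

Earliest priority filing: 18 April 1980.
Base term: 18 April 1980 + 20 years → 18 April 2000.
Opposition Stay Credit: +344 days → 28 March 2001.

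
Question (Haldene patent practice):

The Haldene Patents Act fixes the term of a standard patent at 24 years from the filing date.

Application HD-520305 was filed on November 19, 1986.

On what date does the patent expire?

November 19, 2010

Filing date + 24 years → 19 November 2010.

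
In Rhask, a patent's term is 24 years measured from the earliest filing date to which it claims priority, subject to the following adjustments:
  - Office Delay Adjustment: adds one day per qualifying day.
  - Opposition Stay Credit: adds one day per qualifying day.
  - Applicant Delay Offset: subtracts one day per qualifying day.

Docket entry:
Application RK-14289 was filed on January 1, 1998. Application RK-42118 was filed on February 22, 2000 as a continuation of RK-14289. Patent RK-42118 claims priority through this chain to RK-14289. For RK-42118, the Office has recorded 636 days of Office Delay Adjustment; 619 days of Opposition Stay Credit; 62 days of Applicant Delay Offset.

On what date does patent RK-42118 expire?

April 8, 2025

Earliest priority filing: 1 January 1998.
Base term: 1 January 1998 + 24 years → 1 January 2022.
Office Delay Adjustment: +636 days → 29 September 2023.
Opposition Stay Credit: +619 days → 9 June 2025.
Applicant Delay Offset: −62 days → 8 April 2025.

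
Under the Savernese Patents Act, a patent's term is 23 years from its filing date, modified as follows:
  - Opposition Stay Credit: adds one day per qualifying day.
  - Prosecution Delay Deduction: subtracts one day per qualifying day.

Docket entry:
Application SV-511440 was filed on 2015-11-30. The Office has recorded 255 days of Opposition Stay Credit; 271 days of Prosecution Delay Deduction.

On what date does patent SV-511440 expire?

Base term: filing date + 23 years → 30 November 2038.
Opposition Stay Credit: +255 days → 12 August 2039.
Prosecution Delay Deduction: −271 days → 14 November 2038.

November 14, 2038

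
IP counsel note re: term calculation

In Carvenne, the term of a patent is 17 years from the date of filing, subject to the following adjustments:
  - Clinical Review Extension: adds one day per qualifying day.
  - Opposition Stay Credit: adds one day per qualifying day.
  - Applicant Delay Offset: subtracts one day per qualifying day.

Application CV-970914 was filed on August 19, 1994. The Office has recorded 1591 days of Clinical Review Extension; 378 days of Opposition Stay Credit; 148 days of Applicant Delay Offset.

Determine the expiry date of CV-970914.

August 13, 2016

Base term: filing date + 17 years → 19 August 2011.
Clinical Review Extension: +1591 days → 27 December 2015.
Opposition Stay Credit: +378 days → 8 January 2017.
Applicant Delay Offset: −148 days → 13 August 2016.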